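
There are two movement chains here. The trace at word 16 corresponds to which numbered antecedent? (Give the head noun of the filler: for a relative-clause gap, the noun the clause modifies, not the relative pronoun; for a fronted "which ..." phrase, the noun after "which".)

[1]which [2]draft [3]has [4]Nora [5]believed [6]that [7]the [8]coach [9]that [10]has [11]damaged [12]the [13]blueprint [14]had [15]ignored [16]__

The marked gap is the direct object of "ignored".
Its filler is the fronted wh-phrase "which draft", at word 2.
(The other dependency links word 8 to a gap after word 9.)

2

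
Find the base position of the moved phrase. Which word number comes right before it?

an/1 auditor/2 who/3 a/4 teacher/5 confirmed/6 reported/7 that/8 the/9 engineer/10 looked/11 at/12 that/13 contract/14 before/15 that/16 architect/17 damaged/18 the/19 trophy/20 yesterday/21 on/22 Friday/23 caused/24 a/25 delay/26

6

The displaced element is "an auditor" (word 2).
It is linked across 1 clause boundary (Ø).
It functions as the subject of "reported", so the gap sits immediately after word 6 ("confirmed").
Base order: A teacher confirmed that an auditor reported that the engineer looked at that contract before that architect damaged the trophy yesterday on Friday.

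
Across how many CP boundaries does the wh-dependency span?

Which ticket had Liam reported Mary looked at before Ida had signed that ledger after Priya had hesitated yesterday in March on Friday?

"which ticket" is extracted from the PP object of "looked".
Boundaries crossed, outermost first: [Ø] — 1 in total.

1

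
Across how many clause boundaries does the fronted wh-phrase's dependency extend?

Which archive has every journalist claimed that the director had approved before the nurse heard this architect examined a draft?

1

"which archive" is extracted from the object of "approved".
Boundaries crossed, outermost first: [that] — 1 in total.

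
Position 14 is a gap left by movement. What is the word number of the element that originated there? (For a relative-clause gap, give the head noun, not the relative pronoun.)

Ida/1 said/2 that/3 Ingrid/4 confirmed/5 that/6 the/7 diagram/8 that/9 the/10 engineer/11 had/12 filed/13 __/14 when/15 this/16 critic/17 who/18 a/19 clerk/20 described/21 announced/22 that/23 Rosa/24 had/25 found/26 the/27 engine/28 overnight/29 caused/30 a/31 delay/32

8

The gap at 14 is the object of "filed", inside a relative clause.
The relative pronoun is "that" (word 9); it is bound by the head noun immediately before it.
Its filler is the head noun "diagram", at word 8.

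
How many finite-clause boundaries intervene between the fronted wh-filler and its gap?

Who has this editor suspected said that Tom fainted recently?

1

"who" is extracted from the subject of "said".
Boundaries crossed, outermost first: [Ø] — 1 in total.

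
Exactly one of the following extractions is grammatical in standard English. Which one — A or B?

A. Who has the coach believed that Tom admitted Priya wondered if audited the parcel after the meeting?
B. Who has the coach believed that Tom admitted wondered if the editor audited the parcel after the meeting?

B

In A, the wh-phrase is extracted from inside a wh-island (introduced by "if"), which blocks movement.
In B, the extraction path crosses only that-complement boundaries, which are transparent.
So B is grammatical.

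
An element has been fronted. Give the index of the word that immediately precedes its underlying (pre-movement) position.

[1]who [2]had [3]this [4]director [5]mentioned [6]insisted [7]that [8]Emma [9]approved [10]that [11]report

5

The displaced element is "who" (word 1).
It is linked across 1 clause boundary (Ø).
It functions as the subject of "insisted", so the gap sits immediately after word 5 ("mentioned").
Base order: This director had mentioned that who insisted that Emma approved that report.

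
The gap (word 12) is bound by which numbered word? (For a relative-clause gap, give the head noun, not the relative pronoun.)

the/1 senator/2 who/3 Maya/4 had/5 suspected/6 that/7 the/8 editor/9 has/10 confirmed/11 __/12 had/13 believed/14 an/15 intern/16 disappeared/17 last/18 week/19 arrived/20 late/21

The gap at 12 is the subject of "believed", inside a relative clause.
The relative pronoun is "who" (word 3); it is bound by the head noun immediately before it.
Its filler is the head noun "senator", at word 2.

2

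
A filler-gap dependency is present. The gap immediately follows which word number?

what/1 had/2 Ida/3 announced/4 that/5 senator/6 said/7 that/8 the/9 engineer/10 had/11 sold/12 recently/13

The displaced element is "what" (word 1).
It is linked across 2 clause boundaries (Ø → that).
It functions as the direct object of "sold", so the gap sits immediately after word 12 ("sold").
Base order: Ida had announced that senator said that the engineer had sold what recently.

12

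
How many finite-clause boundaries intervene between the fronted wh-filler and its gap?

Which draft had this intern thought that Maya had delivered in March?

1

"which draft" is extracted from the object of "delivered".
Boundaries crossed, outermost first: [that] — 1 in total.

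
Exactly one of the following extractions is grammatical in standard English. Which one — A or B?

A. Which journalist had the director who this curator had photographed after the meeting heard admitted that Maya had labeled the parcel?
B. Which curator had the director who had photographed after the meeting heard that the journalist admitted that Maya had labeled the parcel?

In B, the wh-phrase is extracted from inside a complex-NP island (relative clause) (introduced by "who"), which blocks movement.
In A, the extraction path crosses only that-complement boundaries, which are transparent.
So A is grammatical.

A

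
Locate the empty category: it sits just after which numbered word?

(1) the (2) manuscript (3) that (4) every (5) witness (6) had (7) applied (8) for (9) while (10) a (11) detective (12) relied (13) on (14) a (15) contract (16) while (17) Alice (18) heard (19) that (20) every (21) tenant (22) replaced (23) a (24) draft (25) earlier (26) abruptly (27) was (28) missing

8

The displaced element is "the manuscript" (word 2).
It functions as the object of the preposition "for" of "applied", so the gap sits immediately after word 8 ("for").
Base order: Every witness had applied for the manuscript while a detective relied on a contract while Alice heard that every tenant replaced a draft earlier abruptly.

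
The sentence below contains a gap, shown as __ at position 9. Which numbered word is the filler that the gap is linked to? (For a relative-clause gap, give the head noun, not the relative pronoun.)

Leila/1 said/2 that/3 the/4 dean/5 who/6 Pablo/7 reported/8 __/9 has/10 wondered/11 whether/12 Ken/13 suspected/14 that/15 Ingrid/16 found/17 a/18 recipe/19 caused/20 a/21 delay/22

5

The gap at 9 is the subject of "wondered", inside a relative clause.
The relative pronoun is "who" (word 6); it is bound by the head noun immediately before it.
Its filler is the head noun "dean", at word 5.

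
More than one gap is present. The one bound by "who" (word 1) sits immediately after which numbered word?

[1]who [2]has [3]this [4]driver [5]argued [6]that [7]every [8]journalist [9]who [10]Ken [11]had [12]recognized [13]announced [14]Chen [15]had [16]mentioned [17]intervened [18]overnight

16

The displaced element is "who" (word 1).
It is linked across 3 clause boundaries (that → Ø → Ø).
It functions as the subject of "intervened", so the gap sits immediately after word 16 ("mentioned").
Base order: This driver has argued that every journalist who Ken had recognized announced Chen had mentioned who intervened overnight.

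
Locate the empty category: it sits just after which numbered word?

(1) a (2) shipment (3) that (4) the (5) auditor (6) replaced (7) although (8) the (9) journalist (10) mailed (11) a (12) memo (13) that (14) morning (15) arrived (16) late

The displaced element is "a shipment" (word 2).
It functions as the direct object of "replaced", so the gap sits immediately after word 6 ("replaced").
Base order: The auditor replaced a shipment although the journalist mailed a memo that morning.

6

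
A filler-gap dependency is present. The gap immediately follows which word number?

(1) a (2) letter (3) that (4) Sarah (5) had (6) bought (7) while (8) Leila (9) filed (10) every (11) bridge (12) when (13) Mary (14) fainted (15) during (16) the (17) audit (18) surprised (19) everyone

The displaced element is "a letter" (word 2).
It functions as the direct object of "bought", so the gap sits immediately after word 6 ("bought").
Base order: Sarah had bought a letter while Leila filed every bridge when Mary fainted during the audit.

6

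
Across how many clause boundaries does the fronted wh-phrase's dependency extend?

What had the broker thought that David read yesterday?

1

"what" is extracted from the object of "read".
Boundaries crossed, outermost first: [that] — 1 in total.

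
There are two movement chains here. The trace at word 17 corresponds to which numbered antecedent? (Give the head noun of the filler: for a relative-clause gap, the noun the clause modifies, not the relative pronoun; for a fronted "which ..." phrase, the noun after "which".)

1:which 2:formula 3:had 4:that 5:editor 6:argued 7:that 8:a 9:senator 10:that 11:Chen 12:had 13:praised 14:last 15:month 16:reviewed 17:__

2

The marked gap is the direct object of "reviewed".
Its filler is the fronted wh-phrase "which formula", at word 2.
(The other dependency links word 9 to a gap after word 13.)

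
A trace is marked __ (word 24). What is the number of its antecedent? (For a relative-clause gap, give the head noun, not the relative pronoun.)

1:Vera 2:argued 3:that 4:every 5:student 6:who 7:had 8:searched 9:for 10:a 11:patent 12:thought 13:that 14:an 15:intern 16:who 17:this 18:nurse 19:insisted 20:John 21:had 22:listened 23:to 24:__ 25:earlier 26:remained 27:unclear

15

The gap at 24 is the prepositional object of "listened", inside a relative clause.
The relative pronoun is "who" (word 16); it is bound by the head noun immediately before it.
Its filler is the head noun "intern", at word 15.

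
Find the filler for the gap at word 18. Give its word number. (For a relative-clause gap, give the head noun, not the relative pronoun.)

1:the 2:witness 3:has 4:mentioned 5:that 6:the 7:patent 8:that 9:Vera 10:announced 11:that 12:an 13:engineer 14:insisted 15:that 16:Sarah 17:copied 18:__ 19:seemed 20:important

7

The gap at 18 is the object of "copied", inside a relative clause.
The relative pronoun is "that" (word 8); it is bound by the head noun immediately before it.
Its filler is the head noun "patent", at word 7.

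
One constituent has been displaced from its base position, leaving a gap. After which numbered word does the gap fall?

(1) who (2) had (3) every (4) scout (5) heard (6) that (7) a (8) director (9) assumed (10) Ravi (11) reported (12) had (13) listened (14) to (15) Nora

11

The displaced element is "who" (word 1).
It is linked across 3 clause boundaries (that → Ø → Ø).
It functions as the subject of "listened", so the gap sits immediately after word 11 ("reported").
Base order: Every scout had heard that a director assumed Ravi reported who had listened to Nora.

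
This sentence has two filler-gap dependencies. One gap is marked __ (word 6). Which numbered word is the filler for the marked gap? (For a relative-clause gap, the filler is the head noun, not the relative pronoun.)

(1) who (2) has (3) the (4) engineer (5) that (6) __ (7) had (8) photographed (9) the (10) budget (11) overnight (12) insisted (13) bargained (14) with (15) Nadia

4

The marked gap is inside the relative clause, the subject of "photographed".
Its filler is the head noun "engineer" (via "that"), at word 4.
(The other dependency links word 1 to a gap after word 12.)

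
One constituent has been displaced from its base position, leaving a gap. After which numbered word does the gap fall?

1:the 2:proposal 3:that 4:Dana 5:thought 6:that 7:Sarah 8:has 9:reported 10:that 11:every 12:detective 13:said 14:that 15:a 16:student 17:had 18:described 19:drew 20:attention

The displaced element is "the proposal" (word 2).
It is linked across 3 clause boundaries (that → that → that).
It functions as the direct object of "described", so the gap sits immediately after word 18 ("described").
Base order: Dana thought that Sarah has reported that every detective said that a student had described the proposal.

18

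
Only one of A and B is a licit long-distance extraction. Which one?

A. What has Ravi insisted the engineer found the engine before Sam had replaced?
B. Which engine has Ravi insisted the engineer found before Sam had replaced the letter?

In A, the wh-phrase is extracted from inside an adjunct island (introduced by "before"), which blocks movement.
In B, the extraction path crosses only that-complement boundaries, which are transparent.
So B is grammatical.

B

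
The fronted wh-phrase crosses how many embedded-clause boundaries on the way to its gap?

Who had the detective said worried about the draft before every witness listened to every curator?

"who" is extracted from the subject of "worried".
Boundaries crossed, outermost first: [Ø] — 1 in total.

1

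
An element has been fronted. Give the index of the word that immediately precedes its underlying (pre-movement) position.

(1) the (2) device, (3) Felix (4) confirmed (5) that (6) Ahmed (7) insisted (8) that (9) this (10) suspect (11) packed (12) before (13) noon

The displaced element is "the device" (word 2).
It is linked across 2 clause boundaries (that → that).
It functions as the direct object of "packed", so the gap sits immediately after word 11 ("packed").
Base order: Felix confirmed that Ahmed insisted that this suspect packed the device before noon.

11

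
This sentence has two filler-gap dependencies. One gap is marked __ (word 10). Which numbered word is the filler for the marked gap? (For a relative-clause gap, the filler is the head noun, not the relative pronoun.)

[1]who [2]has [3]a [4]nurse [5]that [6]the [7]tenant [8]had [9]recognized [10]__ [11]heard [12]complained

The marked gap is inside the relative clause, the direct object of "recognized".
Its filler is the head noun "nurse" (via "that"), at word 4.
(The other dependency links word 1 to a gap after word 11.)

4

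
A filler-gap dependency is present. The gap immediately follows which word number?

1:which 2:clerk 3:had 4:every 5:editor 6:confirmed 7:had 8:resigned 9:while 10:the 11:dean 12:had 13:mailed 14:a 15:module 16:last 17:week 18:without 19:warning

6

The displaced element is "which clerk" (word 2).
It is linked across 1 clause boundary (Ø).
It functions as the subject of "resigned", so the gap sits immediately after word 6 ("confirmed").
Base order: Every editor had confirmed that which clerk had resigned while the dean had mailed a module last week without warning.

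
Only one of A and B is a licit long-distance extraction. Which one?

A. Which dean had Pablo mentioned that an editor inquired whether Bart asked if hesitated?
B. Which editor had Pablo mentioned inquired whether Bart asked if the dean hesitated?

In A, the wh-phrase is extracted from inside a wh-island (introduced by "whether"), which blocks movement.
In B, the extraction path crosses only that-complement boundaries, which are transparent.
So B is grammatical.

B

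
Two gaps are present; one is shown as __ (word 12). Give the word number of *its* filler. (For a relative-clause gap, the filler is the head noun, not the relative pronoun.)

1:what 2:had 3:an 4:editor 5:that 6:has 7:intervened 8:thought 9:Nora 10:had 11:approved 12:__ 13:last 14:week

1

The marked gap is the direct object of "approved".
Its filler is the fronted wh-phrase "what", at word 1.
(The other dependency links word 4 to a gap after word 5.)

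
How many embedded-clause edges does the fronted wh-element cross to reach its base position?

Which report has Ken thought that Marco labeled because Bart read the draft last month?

"which report" is extracted from the object of "labeled".
Boundaries crossed, outermost first: [that] — 1 in total.

1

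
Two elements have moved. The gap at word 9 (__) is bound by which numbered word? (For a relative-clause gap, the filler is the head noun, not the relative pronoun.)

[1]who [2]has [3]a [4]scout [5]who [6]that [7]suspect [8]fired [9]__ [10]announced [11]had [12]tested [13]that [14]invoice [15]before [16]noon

The marked gap is inside the relative clause, the direct object of "fired".
Its filler is the head noun "scout" (via "who"), at word 4.
(The other dependency links word 1 to a gap after word 10.)

4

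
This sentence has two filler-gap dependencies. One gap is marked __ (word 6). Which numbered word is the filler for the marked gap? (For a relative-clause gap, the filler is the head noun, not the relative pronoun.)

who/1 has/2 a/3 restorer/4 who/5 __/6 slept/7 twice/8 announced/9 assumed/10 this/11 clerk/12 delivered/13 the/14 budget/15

4

The marked gap is inside the relative clause, the subject of "slept".
Its filler is the head noun "restorer" (via "who"), at word 4.
(The other dependency links word 1 to a gap after word 9.)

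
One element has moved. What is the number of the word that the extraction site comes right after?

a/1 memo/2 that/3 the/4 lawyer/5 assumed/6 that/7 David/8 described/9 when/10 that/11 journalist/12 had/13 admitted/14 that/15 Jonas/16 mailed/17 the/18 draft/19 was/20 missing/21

9

The displaced element is "a memo" (word 2).
It is linked across 1 clause boundary (that).
It functions as the direct object of "described", so the gap sits immediately after word 9 ("described").
Base order: The lawyer assumed that David described a memo when that journalist had admitted that Jonas mailed the draft.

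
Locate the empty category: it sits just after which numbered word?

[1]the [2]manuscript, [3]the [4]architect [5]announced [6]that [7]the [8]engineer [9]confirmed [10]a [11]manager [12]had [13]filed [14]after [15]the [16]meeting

The displaced element is "the manuscript" (word 2).
It is linked across 2 clause boundaries (that → Ø).
It functions as the direct object of "filed", so the gap sits immediately after word 13 ("filed").
Base order: The architect announced that the engineer confirmed a manager had filed the manuscript after the meeting.

13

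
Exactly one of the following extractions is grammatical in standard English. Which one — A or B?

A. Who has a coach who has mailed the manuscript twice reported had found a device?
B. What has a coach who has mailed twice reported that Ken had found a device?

In B, the wh-phrase is extracted from inside a complex-NP island (relative clause) (introduced by "who"), which blocks movement.
In A, the extraction path crosses only that-complement boundaries, which are transparent.
So A is grammatical.

A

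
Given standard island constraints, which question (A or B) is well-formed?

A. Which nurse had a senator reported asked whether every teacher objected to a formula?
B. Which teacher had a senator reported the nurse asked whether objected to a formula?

A

In B, the wh-phrase is extracted from inside a wh-island (introduced by "whether"), which blocks movement.
In A, the extraction path crosses only that-complement boundaries, which are transparent.
So A is grammatical.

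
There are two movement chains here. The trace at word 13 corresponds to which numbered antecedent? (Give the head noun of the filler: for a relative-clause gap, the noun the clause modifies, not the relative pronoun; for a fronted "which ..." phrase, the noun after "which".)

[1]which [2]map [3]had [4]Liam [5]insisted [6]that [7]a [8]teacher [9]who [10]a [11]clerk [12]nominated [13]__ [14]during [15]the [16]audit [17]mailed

8

The marked gap is inside the relative clause, the direct object of "nominated".
Its filler is the head noun "teacher" (via "who"), at word 8.
(The other dependency links word 2 to a gap after word 17.)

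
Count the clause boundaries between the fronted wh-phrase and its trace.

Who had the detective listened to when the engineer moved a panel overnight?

"who" originates inside the matrix clause — no clause boundary is crossed.

0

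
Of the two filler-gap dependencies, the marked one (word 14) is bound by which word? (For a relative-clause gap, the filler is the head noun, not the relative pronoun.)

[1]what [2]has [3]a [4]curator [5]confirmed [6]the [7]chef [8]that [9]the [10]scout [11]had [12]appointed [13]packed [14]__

1

The marked gap is the direct object of "packed".
Its filler is the fronted wh-phrase "what", at word 1.
(The other dependency links word 7 to a gap after word 12.)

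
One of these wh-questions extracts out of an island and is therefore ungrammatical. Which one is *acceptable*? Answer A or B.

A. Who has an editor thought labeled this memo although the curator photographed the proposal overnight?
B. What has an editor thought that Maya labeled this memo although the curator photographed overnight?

In B, the wh-phrase is extracted from inside an adjunct island (introduced by "although"), which blocks movement.
In A, the extraction path crosses only that-complement boundaries, which are transparent.
So A is grammatical.

A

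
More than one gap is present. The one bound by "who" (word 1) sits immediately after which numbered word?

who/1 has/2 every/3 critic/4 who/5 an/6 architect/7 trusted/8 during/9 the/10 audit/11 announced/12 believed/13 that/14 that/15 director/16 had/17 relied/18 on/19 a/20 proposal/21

12

The displaced element is "who" (word 1).
It is linked across 1 clause boundary (Ø).
It functions as the subject of "believed", so the gap sits immediately after word 12 ("announced").
Base order: Every critic who an architect trusted during the audit has announced that who believed that that director had relied on a proposal.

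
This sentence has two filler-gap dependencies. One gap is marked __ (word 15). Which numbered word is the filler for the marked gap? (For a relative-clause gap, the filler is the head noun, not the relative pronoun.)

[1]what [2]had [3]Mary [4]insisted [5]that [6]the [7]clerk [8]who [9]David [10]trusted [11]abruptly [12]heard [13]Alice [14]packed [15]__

The marked gap is the direct object of "packed".
Its filler is the fronted wh-phrase "what", at word 1.
(The other dependency links word 7 to a gap after word 10.)

1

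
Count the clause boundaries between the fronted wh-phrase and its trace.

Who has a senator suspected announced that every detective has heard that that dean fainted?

"who" is extracted from the subject of "announced".
Boundaries crossed, outermost first: [Ø] — 1 in total.

1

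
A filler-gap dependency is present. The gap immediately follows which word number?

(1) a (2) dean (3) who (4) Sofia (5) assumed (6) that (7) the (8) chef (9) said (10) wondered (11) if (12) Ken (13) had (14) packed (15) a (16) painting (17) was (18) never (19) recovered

The displaced element is "a dean" (word 2).
It is linked across 2 clause boundaries (that → Ø).
It functions as the subject of "wondered", so the gap sits immediately after word 9 ("said").
Base order: Sofia assumed that the chef said that a dean wondered if Ken had packed a painting.

9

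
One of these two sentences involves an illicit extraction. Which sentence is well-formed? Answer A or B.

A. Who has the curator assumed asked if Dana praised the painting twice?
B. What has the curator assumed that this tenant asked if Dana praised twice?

A

In B, the wh-phrase is extracted from inside a wh-island (introduced by "if"), which blocks movement.
In A, the extraction path crosses only that-complement boundaries, which are transparent.
So A is grammatical.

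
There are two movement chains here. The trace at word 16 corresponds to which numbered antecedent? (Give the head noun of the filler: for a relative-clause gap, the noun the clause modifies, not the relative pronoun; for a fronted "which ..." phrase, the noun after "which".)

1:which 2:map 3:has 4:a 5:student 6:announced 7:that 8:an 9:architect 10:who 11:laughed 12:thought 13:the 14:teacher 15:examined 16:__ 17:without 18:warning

The marked gap is the direct object of "examined".
Its filler is the fronted wh-phrase "which map", at word 2.
(The other dependency links word 9 to a gap after word 10.)

2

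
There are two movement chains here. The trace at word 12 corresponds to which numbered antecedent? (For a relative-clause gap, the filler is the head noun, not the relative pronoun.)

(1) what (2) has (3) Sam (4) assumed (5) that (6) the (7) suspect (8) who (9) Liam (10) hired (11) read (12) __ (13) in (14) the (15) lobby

The marked gap is the direct object of "read".
Its filler is the fronted wh-phrase "what", at word 1.
(The other dependency links word 7 to a gap after word 10.)

1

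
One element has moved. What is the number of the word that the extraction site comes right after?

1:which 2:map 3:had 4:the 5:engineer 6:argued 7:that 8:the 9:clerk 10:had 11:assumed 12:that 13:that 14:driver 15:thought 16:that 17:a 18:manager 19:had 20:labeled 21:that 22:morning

20

The displaced element is "which map" (word 2).
It is linked across 3 clause boundaries (that → that → that).
It functions as the direct object of "labeled", so the gap sits immediately after word 20 ("labeled").
Base order: The engineer had argued that the clerk had assumed that that driver thought that a manager had labeled which map that morning.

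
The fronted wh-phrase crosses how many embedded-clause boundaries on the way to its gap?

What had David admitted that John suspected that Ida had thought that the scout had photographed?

3

"what" is extracted from the object of "photographed".
Boundaries crossed, outermost first: [that], [that], [that] — 3 in total.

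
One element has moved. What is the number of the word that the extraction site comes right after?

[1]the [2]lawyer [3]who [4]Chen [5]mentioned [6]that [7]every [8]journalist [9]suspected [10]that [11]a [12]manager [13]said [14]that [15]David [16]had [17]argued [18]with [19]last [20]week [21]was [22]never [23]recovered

18

The displaced element is "the lawyer" (word 2).
It is linked across 3 clause boundaries (that → that → that).
It functions as the object of the preposition "with" of "argued", so the gap sits immediately after word 18 ("with").
Base order: Chen mentioned that every journalist suspected that a manager said that David had argued with the lawyer last week.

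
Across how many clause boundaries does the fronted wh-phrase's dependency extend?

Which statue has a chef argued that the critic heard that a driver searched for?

"which statue" is extracted from the PP object of "searched".
Boundaries crossed, outermost first: [that], [that] — 2 in total.

2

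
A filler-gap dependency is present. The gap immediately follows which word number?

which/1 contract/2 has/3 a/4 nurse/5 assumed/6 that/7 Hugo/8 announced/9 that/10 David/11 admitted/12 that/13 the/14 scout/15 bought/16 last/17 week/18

The displaced element is "which contract" (word 2).
It is linked across 3 clause boundaries (that → that → that).
It functions as the direct object of "bought", so the gap sits immediately after word 16 ("bought").
Base order: A nurse has assumed that Hugo announced that David admitted that the scout bought which contract last week.

16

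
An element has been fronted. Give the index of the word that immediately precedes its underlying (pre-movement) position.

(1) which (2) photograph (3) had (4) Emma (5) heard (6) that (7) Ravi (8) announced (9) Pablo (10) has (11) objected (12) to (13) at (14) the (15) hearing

The displaced element is "which photograph" (word 2).
It is linked across 2 clause boundaries (that → Ø).
It functions as the object of the preposition "to" of "objected", so the gap sits immediately after word 12 ("to").
Base order: Emma had heard that Ravi announced Pablo has objected to which photograph at the hearing.

12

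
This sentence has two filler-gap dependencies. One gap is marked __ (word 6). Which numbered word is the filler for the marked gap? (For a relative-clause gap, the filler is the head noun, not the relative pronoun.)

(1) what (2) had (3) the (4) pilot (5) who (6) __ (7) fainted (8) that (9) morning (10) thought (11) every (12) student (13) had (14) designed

The marked gap is inside the relative clause, the subject of "fainted".
Its filler is the head noun "pilot" (via "who"), at word 4.
(The other dependency links word 1 to a gap after word 14.)

4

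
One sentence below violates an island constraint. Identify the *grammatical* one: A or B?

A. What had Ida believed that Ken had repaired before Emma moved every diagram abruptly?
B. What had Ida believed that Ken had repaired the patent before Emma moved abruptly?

A

In B, the wh-phrase is extracted from inside an adjunct island (introduced by "before"), which blocks movement.
In A, the extraction path crosses only that-complement boundaries, which are transparent.
So A is grammatical.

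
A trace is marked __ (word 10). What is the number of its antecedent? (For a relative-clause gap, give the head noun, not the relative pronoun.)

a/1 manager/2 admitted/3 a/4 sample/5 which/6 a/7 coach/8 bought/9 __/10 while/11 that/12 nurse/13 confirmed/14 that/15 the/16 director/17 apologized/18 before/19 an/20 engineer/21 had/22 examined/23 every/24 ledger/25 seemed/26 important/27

5

The gap at 10 is the object of "bought", inside a relative clause.
The relative pronoun is "which" (word 6); it is bound by the head noun immediately before it.
Its filler is the head noun "sample", at word 5.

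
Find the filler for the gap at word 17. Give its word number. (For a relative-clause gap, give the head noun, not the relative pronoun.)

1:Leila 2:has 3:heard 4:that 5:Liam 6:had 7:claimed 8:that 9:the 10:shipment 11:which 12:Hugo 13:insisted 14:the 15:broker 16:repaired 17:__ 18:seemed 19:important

10

The gap at 17 is the object of "repaired", inside a relative clause.
The relative pronoun is "which" (word 11); it is bound by the head noun immediately before it.
Its filler is the head noun "shipment", at word 10.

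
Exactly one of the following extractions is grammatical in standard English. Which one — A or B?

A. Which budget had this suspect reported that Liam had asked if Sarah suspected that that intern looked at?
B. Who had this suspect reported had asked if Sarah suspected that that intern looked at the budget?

In A, the wh-phrase is extracted from inside a wh-island (introduced by "if"), which blocks movement.
In B, the extraction path crosses only that-complement boundaries, which are transparent.
So B is grammatical.

B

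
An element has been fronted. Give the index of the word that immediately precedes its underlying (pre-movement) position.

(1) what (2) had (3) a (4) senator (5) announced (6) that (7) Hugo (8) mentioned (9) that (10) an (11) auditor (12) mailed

12

The displaced element is "what" (word 1).
It is linked across 2 clause boundaries (that → that).
It functions as the direct object of "mailed", so the gap sits immediately after word 12 ("mailed").
Base order: A senator had announced that Hugo mentioned that an auditor mailed what.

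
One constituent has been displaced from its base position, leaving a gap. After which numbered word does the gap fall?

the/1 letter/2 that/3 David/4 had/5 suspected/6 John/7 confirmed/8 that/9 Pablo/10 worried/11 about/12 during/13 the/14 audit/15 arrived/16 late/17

12

The displaced element is "the letter" (word 2).
It is linked across 2 clause boundaries (Ø → that).
It functions as the object of the preposition "about" of "worried", so the gap sits immediately after word 12 ("about").
Base order: David had suspected John confirmed that Pablo worried about the letter during the audit.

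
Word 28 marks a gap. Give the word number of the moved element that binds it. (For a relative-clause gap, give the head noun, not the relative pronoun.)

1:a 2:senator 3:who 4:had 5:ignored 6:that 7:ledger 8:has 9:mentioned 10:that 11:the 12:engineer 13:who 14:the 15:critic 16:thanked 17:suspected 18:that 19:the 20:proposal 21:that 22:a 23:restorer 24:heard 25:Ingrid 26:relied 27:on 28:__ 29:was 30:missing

20

The gap at 28 is the prepositional object of "relied", inside a relative clause.
The relative pronoun is "that" (word 21); it is bound by the head noun immediately before it.
Its filler is the head noun "proposal", at word 20.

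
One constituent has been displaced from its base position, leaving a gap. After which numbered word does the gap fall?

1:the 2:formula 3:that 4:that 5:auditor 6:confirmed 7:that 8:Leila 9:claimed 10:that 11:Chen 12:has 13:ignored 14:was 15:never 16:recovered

The displaced element is "the formula" (word 2).
It is linked across 2 clause boundaries (that → that).
It functions as the direct object of "ignored", so the gap sits immediately after word 13 ("ignored").
Base order: That auditor confirmed that Leila claimed that Chen has ignored the formula.

13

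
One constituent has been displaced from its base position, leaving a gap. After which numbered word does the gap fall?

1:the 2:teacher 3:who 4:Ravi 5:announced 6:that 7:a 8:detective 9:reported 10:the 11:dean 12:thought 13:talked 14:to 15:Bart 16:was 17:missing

12

The displaced element is "the teacher" (word 2).
It is linked across 3 clause boundaries (that → Ø → Ø).
It functions as the subject of "talked", so the gap sits immediately after word 12 ("thought").
Base order: Ravi announced that a detective reported the dean thought that the teacher talked to Bart.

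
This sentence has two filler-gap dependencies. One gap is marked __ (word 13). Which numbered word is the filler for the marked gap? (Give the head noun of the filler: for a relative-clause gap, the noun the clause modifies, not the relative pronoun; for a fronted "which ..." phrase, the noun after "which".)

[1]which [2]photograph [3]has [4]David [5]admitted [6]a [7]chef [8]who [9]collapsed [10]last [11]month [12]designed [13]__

The marked gap is the direct object of "designed".
Its filler is the fronted wh-phrase "which photograph", at word 2.
(The other dependency links word 7 to a gap after word 8.)

2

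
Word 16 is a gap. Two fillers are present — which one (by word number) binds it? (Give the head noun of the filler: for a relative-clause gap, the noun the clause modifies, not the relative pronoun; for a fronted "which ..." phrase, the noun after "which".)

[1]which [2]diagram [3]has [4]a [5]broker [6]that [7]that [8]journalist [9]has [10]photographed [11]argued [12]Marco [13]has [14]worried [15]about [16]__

The marked gap is the object of the preposition "about" of "worried".
Its filler is the fronted wh-phrase "which diagram", at word 2.
(The other dependency links word 5 to a gap after word 10.)

2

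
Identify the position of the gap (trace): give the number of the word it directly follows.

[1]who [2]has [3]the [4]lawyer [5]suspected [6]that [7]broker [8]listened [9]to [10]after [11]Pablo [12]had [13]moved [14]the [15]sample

9

The displaced element is "who" (word 1).
It is linked across 1 clause boundary (Ø).
It functions as the object of the preposition "to" of "listened", so the gap sits immediately after word 9 ("to").
Base order: The lawyer has suspected that broker listened to who after Pablo had moved the sample.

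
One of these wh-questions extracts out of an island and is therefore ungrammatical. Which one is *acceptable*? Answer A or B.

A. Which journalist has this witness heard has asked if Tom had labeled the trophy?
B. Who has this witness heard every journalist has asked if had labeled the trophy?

In B, the wh-phrase is extracted from inside a wh-island (introduced by "if"), which blocks movement.
In A, the extraction path crosses only that-complement boundaries, which are transparent.
So A is grammatical.

A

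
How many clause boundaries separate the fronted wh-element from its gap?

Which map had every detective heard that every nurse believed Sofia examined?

"which map" is extracted from the object of "examined".
Boundaries crossed, outermost first: [that], [Ø] — 2 in total.

2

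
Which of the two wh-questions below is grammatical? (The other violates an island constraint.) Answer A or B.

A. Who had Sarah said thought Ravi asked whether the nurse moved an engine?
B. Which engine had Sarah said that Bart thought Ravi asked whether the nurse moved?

A

In B, the wh-phrase is extracted from inside a wh-island (introduced by "whether"), which blocks movement.
In A, the extraction path crosses only that-complement boundaries, which are transparent.
So A is grammatical.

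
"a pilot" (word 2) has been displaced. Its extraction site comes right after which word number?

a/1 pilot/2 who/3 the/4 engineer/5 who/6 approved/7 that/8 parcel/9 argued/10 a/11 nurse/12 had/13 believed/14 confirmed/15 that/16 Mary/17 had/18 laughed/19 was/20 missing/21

14

The displaced element is "a pilot" (word 2).
It is linked across 2 clause boundaries (Ø → Ø).
It functions as the subject of "confirmed", so the gap sits immediately after word 14 ("believed").
Base order: The engineer who approved that parcel argued a nurse had believed a pilot confirmed that Mary had laughed.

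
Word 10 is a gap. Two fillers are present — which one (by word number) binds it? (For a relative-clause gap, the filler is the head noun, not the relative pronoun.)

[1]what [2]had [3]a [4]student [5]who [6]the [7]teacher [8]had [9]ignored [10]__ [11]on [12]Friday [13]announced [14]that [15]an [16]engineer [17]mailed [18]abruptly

4

The marked gap is inside the relative clause, the direct object of "ignored".
Its filler is the head noun "student" (via "who"), at word 4.
(The other dependency links word 1 to a gap after word 17.)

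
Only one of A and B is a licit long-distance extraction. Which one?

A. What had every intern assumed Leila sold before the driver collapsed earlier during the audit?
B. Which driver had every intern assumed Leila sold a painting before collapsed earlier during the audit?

In B, the wh-phrase is extracted from inside an adjunct island (introduced by "before"), which blocks movement.
In A, the extraction path crosses only that-complement boundaries, which are transparent.
So A is grammatical.

A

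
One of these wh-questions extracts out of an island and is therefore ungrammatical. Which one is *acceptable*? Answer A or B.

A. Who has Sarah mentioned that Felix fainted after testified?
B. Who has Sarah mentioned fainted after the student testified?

In A, the wh-phrase is extracted from inside an adjunct island (introduced by "after"), which blocks movement.
In B, the extraction path crosses only that-complement boundaries, which are transparent.
So B is grammatical.

B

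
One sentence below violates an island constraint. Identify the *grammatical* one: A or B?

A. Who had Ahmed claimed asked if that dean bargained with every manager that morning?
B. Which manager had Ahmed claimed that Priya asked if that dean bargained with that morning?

A

In B, the wh-phrase is extracted from inside a wh-island (introduced by "if"), which blocks movement.
In A, the extraction path crosses only that-complement boundaries, which are transparent.
So A is grammatical.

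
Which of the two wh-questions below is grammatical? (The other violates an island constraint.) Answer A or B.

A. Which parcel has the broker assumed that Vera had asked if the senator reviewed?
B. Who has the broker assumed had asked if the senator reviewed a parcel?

In A, the wh-phrase is extracted from inside a wh-island (introduced by "if"), which blocks movement.
In B, the extraction path crosses only that-complement boundaries, which are transparent.
So B is grammatical.

B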